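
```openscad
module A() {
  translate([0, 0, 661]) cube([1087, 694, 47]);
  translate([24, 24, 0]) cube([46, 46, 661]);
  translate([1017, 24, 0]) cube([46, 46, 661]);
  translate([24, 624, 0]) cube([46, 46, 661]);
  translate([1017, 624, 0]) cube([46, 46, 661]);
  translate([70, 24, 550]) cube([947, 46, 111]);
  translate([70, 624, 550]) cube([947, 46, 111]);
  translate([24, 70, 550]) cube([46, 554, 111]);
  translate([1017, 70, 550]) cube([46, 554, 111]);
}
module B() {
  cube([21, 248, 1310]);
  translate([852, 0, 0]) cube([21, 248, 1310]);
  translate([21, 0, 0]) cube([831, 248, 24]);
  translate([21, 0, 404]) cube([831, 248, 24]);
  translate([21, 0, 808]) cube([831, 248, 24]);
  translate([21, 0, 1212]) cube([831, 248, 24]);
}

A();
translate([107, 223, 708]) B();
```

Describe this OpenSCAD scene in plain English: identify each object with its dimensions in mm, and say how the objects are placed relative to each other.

A is a table with a 1087×694 mm rectangular top, 47 mm thick, top surface at z = 708 mm, supported by four 46×46 mm square legs, each inset 24 mm from the nearest pair of top edges, running from the floor. Four apron rails, 46 mm thick and 111 mm tall, run between adjacent legs with their top edges flush with the underside of the top and their outer faces flush with the legs' outer faces.

B is an open bookshelf. Two side panels, each 21 mm thick, 248 mm deep and 1310 mm tall, stand 873 mm apart (outside-to-outside). Between them sit 4 shelves, each 24 mm thick and 248 mm deep, spanning the full gap between the sides. The bottom shelf rests on the floor (its underside at z = 0) and the clear gap between one shelf's top and the next shelf's underside is 380 mm.

The bookshelf is on top of the table, centred.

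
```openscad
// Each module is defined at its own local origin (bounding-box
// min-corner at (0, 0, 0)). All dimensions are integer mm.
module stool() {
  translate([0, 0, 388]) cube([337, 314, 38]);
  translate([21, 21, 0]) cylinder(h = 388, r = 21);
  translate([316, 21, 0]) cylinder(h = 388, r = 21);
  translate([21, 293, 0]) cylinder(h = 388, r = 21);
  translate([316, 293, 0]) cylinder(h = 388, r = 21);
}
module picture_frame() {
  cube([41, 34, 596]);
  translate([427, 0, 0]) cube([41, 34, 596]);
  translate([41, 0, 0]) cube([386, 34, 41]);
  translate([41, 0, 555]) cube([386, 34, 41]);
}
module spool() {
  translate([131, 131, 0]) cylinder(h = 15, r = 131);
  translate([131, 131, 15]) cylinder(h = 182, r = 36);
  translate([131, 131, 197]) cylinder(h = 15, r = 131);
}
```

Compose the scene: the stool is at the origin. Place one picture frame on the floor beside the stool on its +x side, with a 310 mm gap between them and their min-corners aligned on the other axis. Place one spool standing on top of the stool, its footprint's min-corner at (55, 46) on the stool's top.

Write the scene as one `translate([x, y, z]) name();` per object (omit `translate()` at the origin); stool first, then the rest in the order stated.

stool();
translate([647, 0, 0]) picture_frame();
translate([55, 46, 426]) spool();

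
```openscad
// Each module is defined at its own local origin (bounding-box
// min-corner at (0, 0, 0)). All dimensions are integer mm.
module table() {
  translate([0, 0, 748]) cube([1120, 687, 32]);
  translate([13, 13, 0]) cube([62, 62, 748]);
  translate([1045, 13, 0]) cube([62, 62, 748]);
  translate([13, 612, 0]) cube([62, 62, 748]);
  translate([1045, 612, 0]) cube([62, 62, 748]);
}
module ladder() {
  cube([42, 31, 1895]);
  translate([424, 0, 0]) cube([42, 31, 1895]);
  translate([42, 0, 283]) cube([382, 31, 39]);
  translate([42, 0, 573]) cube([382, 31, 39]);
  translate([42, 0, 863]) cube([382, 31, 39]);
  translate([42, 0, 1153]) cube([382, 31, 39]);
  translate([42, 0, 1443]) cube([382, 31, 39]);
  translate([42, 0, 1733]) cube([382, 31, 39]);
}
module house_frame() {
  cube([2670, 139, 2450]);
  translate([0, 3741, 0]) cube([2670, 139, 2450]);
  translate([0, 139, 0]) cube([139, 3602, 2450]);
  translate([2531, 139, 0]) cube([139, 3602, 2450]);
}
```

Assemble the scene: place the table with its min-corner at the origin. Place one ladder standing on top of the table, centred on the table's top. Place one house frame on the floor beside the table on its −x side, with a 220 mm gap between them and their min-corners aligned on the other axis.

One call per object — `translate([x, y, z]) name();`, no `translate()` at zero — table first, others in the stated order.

table();
translate([327, 328, 780]) ladder();
translate([-2890, 0, 0]) house_frame();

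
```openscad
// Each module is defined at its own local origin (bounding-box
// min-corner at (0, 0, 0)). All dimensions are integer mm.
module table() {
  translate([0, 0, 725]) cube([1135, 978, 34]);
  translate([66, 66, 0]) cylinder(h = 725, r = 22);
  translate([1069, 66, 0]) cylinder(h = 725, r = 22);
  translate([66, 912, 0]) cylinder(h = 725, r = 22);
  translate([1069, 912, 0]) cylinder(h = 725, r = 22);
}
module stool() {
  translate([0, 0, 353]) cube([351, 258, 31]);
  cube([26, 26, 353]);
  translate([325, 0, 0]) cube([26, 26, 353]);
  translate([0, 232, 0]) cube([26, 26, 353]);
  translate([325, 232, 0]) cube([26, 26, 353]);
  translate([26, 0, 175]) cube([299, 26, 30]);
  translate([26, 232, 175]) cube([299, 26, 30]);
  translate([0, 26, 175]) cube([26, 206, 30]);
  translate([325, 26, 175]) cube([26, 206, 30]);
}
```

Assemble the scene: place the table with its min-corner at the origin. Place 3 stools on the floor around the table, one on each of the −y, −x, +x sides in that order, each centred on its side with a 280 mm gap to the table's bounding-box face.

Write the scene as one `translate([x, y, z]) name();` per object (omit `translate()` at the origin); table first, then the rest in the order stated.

table();
translate([392, -538, 0]) stool();
translate([-631, 360, 0]) stool();
translate([1415, 360, 0]) stool();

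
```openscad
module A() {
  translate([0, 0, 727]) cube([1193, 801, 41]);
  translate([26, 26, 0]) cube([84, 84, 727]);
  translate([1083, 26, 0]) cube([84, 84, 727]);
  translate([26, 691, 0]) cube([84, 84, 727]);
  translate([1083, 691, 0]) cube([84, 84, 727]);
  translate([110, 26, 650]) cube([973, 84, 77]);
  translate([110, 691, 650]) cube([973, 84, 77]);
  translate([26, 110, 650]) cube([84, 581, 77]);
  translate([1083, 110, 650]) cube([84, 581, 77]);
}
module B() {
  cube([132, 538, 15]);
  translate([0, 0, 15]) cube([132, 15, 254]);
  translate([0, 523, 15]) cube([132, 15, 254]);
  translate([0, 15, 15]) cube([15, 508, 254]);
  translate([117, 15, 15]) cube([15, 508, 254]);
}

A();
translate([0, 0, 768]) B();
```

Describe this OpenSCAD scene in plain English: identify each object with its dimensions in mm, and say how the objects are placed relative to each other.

A is a table with a 1193×801 mm rectangular top, 41 mm thick, top surface at z = 768 mm, supported by four 84×84 mm square legs, each inset 26 mm from the nearest pair of top edges, running from the floor. Four apron rails, 84 mm thick and 77 mm tall, run between adjacent legs with their top edges flush with the underside of the top and their outer faces flush with the legs' outer faces.

B is an open storage box with external size 132×538×269 mm and wall thickness 15 mm (the base is also 15 mm thick). The base covers the whole footprint; the four walls stand on the base, with the y-facing walls full-width and the x-facing walls fitting between their inner faces.

The open box is on top of the table.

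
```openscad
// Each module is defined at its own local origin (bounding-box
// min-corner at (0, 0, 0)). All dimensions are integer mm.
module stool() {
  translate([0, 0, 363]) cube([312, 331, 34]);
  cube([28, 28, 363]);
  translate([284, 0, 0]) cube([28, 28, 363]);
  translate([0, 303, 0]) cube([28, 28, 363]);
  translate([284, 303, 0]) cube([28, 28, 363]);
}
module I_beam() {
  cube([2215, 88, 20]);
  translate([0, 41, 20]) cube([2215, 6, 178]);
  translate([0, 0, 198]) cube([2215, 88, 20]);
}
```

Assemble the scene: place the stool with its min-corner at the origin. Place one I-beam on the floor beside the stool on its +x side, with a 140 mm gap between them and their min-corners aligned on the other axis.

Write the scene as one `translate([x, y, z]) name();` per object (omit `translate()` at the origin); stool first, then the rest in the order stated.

stool();
translate([452, 0, 0]) I_beam();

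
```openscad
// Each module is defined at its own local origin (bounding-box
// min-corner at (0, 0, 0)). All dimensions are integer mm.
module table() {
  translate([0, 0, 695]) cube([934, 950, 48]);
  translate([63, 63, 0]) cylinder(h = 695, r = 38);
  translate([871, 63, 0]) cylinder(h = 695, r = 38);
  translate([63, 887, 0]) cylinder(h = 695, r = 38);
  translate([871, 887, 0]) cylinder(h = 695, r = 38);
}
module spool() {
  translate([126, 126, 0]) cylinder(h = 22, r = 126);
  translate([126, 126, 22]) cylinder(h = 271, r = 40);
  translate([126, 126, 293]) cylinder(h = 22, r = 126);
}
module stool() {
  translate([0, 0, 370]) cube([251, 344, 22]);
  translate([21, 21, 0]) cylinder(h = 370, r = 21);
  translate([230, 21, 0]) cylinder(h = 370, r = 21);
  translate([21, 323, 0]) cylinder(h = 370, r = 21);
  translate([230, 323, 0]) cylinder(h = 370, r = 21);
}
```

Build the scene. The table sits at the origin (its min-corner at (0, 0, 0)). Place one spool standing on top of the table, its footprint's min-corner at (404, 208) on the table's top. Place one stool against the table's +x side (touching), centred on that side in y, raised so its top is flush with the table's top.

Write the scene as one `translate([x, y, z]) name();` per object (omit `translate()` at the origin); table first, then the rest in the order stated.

table();
translate([404, 208, 743]) spool();
translate([934, 303, 351]) stool();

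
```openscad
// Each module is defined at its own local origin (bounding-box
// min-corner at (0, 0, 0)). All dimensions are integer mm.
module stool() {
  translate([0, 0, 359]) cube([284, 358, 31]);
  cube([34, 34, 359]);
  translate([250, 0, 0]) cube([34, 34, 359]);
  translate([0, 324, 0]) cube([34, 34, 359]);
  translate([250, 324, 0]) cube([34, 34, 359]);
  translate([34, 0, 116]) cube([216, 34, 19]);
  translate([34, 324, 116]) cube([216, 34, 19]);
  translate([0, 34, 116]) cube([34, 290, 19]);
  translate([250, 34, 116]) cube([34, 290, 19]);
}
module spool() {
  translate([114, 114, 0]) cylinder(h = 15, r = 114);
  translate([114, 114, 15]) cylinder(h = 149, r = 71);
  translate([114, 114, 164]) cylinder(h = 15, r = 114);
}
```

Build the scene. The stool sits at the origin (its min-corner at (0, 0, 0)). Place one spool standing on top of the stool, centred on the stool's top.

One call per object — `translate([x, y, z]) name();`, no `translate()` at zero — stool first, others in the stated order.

stool();
translate([28, 65, 390]) spool();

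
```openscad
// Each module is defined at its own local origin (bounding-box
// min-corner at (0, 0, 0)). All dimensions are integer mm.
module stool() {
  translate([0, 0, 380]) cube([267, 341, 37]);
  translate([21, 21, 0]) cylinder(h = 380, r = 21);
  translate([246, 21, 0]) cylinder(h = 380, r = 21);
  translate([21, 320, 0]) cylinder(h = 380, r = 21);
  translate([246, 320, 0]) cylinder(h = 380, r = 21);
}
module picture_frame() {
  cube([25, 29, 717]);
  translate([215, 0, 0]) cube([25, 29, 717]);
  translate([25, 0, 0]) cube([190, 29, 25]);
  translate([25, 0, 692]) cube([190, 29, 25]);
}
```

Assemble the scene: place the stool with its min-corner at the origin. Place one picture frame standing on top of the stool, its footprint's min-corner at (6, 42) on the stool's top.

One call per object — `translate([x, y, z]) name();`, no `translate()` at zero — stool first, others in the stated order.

stool();
translate([6, 42, 417]) picture_frame();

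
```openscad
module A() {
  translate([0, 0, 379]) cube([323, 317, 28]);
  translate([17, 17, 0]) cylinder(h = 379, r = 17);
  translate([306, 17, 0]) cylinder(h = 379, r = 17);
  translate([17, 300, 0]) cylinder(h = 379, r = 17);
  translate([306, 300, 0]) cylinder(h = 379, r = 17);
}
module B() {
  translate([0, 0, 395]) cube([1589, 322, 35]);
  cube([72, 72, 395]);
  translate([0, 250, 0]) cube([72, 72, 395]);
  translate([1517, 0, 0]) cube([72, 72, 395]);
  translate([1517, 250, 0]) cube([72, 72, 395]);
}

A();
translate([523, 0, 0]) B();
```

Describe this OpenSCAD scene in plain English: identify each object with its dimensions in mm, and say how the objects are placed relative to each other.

A is a four-legged stool. The seat is 323×317 mm, 28 mm thick, top at z = 407 mm. It stands on four round legs, each 34 mm in diameter, from z = 0 to the seat underside, each leg's axis is inset half a diameter from the nearest pair of seat edges (so the leg's bounding box is flush with the corner).

B is a long wooden bench with a 1589 mm (x) × 322 mm (y) seat, 35 mm thick, its top surface 430 mm above the floor. Four 72 mm square legs at the seat corners, flush with the edges, run from z = 0 to the seat underside.

The bench is on the floor beside the stool on its +x side.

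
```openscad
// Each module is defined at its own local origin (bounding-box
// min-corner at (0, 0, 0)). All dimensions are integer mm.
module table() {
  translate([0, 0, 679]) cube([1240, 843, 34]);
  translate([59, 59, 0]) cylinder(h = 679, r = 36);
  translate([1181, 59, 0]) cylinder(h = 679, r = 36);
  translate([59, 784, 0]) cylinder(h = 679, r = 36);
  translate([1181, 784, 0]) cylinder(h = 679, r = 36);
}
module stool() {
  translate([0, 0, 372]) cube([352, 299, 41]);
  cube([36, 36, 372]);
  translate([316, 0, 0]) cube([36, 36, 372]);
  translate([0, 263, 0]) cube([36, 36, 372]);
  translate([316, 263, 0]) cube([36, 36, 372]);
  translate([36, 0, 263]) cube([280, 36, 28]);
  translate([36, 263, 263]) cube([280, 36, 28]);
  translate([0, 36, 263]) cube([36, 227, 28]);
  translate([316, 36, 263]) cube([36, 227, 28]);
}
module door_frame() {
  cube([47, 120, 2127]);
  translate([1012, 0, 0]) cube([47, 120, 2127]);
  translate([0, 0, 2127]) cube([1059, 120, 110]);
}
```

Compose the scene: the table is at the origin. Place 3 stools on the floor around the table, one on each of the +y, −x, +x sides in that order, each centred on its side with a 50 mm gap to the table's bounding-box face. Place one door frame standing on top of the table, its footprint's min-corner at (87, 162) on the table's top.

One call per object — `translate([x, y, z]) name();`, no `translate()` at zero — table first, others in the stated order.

table();
translate([444, 893, 0]) stool();
translate([-402, 272, 0]) stool();
translate([1290, 272, 0]) stool();
translate([87, 162, 713]) door_frame();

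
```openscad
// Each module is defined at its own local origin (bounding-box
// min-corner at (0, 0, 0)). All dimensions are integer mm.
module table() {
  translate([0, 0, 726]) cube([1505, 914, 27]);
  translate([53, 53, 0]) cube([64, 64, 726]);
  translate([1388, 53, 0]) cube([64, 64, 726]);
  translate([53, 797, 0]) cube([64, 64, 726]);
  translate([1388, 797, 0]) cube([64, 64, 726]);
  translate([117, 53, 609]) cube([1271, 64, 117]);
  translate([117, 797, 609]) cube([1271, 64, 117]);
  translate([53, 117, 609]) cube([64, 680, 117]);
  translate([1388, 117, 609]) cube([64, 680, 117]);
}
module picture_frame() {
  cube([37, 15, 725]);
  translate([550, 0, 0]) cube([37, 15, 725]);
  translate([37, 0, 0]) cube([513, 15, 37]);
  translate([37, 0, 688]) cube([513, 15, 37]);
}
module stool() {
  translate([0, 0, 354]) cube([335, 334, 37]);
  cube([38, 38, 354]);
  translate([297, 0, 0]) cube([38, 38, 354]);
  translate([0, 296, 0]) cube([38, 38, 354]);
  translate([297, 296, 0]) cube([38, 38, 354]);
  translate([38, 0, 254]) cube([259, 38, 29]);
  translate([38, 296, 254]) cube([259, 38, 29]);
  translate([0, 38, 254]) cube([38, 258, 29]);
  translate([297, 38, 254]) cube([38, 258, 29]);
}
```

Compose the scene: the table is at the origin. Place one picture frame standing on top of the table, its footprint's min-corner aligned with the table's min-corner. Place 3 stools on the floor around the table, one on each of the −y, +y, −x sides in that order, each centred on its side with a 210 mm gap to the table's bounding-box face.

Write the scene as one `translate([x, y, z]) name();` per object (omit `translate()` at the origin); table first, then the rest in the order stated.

table();
translate([0, 0, 753]) picture_frame();
translate([585, -544, 0]) stool();
translate([585, 1124, 0]) stool();
translate([-545, 290, 0]) stool();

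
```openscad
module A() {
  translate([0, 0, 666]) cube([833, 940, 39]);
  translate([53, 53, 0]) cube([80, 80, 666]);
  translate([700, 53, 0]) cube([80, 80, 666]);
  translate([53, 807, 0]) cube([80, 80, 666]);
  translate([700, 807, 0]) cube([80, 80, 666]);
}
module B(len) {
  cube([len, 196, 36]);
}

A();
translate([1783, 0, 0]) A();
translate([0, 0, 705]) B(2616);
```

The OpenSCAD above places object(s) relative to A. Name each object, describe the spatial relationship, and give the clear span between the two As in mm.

A is a table. B is a beam. A beam spans the tops of two tables. The clear span between the two tables is 950 mm.

Second table starts at x = 1783; first ends at x = 833; clear span = 1783 − 833 = 950 mm.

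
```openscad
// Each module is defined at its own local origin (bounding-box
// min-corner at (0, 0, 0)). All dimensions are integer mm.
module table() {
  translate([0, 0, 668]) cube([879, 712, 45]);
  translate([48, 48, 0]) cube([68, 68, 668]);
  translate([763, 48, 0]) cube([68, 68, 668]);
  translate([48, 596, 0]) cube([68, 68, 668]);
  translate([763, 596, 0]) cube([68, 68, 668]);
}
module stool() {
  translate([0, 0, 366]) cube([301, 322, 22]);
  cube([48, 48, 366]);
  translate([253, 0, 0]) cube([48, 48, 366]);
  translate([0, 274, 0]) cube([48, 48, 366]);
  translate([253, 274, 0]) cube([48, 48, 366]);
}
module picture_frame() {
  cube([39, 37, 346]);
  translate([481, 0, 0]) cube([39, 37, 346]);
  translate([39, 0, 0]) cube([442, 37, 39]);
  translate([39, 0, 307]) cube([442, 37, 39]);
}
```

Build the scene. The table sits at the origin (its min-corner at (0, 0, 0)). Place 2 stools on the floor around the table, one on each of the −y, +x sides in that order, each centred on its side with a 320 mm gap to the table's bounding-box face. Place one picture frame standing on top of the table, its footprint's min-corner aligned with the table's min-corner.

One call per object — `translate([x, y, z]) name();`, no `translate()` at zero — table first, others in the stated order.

table();
translate([289, -642, 0]) stool();
translate([1199, 195, 0]) stool();
translate([0, 0, 713]) picture_frame();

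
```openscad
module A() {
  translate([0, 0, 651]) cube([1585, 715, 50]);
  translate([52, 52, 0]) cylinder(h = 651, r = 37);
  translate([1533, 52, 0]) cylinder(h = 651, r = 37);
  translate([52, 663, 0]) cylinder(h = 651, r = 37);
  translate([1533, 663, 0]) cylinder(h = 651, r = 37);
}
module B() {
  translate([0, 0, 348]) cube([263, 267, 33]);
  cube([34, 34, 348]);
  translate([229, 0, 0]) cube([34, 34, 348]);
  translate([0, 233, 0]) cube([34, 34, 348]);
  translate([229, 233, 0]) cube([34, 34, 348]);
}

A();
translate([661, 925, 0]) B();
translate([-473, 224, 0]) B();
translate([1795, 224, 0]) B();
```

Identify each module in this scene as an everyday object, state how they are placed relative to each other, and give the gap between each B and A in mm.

Each stool's nearest face is 210 mm from the table's bounding box.

A is a table. B is a stool. Three stools sit around the table at the +y, −x, +x sides. The gap between each stool and the table is 210 mm.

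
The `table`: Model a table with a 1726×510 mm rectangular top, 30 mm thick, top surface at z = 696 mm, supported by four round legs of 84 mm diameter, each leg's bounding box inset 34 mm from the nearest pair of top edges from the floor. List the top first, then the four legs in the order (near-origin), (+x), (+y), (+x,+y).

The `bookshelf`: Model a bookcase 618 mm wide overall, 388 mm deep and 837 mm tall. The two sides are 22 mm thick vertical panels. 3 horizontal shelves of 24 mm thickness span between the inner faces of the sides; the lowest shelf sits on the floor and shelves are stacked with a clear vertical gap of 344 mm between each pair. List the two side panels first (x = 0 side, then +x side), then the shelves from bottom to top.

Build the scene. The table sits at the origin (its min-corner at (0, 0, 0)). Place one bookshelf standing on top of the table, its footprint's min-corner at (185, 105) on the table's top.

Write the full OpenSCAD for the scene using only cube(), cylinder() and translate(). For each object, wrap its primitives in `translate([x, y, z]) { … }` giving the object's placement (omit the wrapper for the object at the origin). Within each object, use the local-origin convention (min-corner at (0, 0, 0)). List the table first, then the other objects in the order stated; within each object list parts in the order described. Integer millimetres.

translate([0, 0, 666]) cube([1726, 510, 30]);
translate([76, 76, 0]) cylinder(h = 666, r = 42);
translate([1650, 76, 0]) cylinder(h = 666, r = 42);
translate([76, 434, 0]) cylinder(h = 666, r = 42);
translate([1650, 434, 0]) cylinder(h = 666, r = 42);
translate([185, 105, 696]) {
  cube([22, 388, 837]);
  translate([596, 0, 0]) cube([22, 388, 837]);
  translate([22, 0, 0]) cube([574, 388, 24]);
  translate([22, 0, 368]) cube([574, 388, 24]);
  translate([22, 0, 736]) cube([574, 388, 24]);
}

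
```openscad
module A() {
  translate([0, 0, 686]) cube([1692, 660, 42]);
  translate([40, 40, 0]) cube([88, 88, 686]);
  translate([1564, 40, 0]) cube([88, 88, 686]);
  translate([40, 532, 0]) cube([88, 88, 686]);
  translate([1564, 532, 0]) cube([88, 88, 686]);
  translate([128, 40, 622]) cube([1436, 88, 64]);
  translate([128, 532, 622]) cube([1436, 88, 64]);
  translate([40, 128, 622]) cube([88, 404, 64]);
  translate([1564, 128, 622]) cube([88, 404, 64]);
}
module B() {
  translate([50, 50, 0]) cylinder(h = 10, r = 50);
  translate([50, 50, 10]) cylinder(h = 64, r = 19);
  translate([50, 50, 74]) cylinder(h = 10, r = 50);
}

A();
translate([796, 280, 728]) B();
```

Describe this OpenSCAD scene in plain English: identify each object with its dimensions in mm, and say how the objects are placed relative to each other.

A is a table: top 1692 mm (x) × 660 mm (y), 42 mm thick, upper face at z = 728 mm, on four 88×88 mm square legs, each inset 40 mm from the nearest pair of top edges, running from z = 0 to the bottom of the top. Four apron rails, 88 mm thick and 64 mm tall, run between adjacent legs with their top edges flush with the underside of the top and their outer faces flush with the legs' outer faces.

B is a spool: two coaxial disc flanges of radius 50 mm and thickness 10 mm, joined by a core cylinder of radius 19 mm and height 64 mm. The lower flange rests on z = 0 and the three cylinders share a vertical axis.

The spool is on top of the table, centred.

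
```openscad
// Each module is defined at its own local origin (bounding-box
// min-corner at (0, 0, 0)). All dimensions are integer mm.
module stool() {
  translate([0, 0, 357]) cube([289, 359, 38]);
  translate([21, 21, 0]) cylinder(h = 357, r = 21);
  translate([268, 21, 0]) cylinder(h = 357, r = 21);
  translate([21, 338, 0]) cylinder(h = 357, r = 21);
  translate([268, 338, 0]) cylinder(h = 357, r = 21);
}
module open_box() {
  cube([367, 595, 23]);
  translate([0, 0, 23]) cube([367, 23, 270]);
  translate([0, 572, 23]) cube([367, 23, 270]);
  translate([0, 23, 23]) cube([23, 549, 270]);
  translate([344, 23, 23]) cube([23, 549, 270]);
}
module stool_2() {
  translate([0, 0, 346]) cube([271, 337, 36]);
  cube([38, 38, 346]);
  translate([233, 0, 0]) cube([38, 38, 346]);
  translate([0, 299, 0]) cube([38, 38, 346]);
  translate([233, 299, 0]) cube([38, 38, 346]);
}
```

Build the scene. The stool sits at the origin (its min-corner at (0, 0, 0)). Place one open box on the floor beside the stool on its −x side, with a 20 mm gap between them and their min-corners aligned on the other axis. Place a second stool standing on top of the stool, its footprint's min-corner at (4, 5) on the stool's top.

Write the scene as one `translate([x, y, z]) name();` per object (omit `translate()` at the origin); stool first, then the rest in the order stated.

stool();
translate([-387, 0, 0]) open_box();
translate([4, 5, 395]) stool_2();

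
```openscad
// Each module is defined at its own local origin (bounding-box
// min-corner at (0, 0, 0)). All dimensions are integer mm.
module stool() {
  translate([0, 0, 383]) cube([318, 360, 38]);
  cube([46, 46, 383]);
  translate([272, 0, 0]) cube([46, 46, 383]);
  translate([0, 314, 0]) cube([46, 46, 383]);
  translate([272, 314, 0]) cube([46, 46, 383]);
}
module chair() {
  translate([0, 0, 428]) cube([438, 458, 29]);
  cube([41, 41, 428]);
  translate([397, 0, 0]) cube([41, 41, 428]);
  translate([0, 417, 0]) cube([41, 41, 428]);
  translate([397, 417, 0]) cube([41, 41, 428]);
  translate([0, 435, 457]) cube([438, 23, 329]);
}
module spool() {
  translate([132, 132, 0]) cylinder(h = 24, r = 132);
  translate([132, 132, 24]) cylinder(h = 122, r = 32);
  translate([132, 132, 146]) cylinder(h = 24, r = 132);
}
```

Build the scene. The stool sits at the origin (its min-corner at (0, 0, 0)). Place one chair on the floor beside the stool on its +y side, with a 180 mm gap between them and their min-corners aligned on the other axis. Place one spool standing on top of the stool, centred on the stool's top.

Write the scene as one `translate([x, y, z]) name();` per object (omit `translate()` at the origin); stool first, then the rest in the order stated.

stool();
translate([0, 540, 0]) chair();
translate([27, 48, 421]) spool();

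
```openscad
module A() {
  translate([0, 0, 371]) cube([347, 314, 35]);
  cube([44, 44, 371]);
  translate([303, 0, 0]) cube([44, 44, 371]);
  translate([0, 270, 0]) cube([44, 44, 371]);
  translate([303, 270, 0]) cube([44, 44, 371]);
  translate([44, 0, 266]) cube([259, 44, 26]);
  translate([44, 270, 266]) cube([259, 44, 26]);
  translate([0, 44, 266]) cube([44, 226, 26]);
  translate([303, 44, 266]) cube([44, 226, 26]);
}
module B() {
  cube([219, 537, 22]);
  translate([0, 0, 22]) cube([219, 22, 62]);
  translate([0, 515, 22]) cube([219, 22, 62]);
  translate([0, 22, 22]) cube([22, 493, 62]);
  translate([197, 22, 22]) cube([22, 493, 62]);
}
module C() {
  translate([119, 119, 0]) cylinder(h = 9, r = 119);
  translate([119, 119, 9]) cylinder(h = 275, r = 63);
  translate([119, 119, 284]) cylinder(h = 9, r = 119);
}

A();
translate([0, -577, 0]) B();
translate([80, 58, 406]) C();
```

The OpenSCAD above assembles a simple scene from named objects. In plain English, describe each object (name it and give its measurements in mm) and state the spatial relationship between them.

A is a four-legged stool. The seat is 347×314 mm, 35 mm thick, top at z = 406 mm. It stands on four square legs, each 44×44 mm in cross-section, from z = 0 to the seat underside, each flush with a corner of the seat. Four stretchers, 44 mm wide and 26 mm tall, connect adjacent legs with their undersides at z = 266 mm, each running between the inner faces of the legs it joins and aligned with the legs' outer faces on the other axis.

B is an open-topped rectangular box: outside dimensions 219×537×84 mm, with a uniform wall and base thickness of 22 mm. The base is a full 219×537 slab on the floor; four walls sit on top of the base. The front and back walls (the −y and +y sides) span the full width; the two side walls fit between them.

C is a spool: two coaxial disc flanges of radius 119 mm and thickness 9 mm, joined by a core cylinder of radius 63 mm and height 275 mm. The lower flange rests on z = 0 and the three cylinders share a vertical axis.

The open box is on the floor beside the stool on its −y side. The spool is on top of the stool.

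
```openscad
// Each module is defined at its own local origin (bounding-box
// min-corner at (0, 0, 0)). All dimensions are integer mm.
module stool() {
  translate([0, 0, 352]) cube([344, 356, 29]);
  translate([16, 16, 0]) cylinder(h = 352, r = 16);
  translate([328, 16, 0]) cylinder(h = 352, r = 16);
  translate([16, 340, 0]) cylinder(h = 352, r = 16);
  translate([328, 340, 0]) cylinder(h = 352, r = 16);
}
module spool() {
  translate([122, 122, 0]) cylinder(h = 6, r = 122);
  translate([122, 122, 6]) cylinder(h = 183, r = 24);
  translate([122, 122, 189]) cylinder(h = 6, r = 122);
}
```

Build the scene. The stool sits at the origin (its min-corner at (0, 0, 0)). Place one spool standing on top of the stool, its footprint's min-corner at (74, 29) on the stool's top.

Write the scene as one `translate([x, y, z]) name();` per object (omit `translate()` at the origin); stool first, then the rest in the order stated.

stool();
translate([74, 29, 381]) spool();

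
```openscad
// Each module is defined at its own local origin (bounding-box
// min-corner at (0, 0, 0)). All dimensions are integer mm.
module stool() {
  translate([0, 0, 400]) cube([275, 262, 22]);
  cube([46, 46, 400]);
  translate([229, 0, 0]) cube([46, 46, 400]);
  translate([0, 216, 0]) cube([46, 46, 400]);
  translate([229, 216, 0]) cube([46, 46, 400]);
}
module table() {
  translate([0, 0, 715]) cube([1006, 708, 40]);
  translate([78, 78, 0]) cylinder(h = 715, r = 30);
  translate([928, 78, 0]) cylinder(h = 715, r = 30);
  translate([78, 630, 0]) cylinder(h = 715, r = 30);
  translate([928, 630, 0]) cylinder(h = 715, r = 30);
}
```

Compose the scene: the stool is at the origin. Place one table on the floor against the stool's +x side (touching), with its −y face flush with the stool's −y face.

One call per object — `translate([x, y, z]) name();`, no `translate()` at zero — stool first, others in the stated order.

stool();
translate([275, 0, 0]) table();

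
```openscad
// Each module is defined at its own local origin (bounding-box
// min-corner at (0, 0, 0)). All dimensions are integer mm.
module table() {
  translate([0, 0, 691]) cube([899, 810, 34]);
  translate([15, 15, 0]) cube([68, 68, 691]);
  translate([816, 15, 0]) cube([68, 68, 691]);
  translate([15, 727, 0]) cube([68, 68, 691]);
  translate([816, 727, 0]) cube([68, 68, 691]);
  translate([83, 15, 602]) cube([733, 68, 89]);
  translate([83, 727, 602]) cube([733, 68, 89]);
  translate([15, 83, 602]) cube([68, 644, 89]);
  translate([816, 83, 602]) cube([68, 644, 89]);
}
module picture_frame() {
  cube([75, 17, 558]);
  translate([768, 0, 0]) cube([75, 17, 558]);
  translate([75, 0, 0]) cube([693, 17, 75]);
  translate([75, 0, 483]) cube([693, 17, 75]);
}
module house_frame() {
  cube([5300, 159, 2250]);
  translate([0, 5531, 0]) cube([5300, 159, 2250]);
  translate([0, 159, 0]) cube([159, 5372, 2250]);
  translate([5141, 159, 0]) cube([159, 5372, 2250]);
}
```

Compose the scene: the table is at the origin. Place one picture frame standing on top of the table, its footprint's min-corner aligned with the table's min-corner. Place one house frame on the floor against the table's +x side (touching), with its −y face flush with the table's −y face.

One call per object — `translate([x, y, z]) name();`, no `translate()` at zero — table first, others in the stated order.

table();
translate([0, 0, 725]) picture_frame();
translate([899, 0, 0]) house_frame();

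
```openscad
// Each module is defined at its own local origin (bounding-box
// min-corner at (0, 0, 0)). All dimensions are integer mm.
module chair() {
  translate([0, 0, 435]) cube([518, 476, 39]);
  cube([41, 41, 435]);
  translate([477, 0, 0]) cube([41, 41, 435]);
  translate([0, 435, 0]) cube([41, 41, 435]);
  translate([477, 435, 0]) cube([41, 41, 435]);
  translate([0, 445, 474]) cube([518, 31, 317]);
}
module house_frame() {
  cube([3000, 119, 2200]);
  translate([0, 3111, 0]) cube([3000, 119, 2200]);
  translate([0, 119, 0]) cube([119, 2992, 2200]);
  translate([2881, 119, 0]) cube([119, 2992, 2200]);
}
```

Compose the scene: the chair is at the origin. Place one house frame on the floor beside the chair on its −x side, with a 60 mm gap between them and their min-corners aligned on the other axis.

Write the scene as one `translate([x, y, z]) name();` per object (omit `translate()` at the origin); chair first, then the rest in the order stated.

chair();
translate([-3060, 0, 0]) house_frame();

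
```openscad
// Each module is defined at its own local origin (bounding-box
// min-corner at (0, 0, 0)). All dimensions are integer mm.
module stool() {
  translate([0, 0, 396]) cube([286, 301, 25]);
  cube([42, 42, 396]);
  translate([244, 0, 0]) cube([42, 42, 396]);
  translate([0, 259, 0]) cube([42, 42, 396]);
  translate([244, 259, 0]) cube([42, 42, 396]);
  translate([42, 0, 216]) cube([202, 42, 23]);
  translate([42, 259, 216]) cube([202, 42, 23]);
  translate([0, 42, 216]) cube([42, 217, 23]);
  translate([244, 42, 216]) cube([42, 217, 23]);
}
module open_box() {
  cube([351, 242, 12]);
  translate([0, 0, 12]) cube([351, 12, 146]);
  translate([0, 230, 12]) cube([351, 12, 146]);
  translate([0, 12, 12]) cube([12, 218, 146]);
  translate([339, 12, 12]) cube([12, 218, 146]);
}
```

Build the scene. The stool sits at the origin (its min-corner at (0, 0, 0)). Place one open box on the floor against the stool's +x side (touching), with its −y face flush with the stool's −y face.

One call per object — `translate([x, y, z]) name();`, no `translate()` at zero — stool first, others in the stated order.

stool();
translate([286, 0, 0]) open_box();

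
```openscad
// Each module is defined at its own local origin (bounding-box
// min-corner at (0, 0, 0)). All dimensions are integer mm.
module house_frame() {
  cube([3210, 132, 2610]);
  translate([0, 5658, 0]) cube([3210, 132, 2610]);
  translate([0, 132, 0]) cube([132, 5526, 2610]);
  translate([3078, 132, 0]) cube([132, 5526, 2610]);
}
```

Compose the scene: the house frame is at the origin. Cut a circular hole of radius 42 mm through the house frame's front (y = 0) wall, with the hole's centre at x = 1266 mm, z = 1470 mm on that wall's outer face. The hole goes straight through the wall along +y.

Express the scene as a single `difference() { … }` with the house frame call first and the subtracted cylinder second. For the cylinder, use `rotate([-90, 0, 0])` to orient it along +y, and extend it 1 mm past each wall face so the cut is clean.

difference() {
  house_frame();
  translate([1266, -1, 1470]) rotate([-90, 0, 0]) cylinder(h = 134, r = 42);
}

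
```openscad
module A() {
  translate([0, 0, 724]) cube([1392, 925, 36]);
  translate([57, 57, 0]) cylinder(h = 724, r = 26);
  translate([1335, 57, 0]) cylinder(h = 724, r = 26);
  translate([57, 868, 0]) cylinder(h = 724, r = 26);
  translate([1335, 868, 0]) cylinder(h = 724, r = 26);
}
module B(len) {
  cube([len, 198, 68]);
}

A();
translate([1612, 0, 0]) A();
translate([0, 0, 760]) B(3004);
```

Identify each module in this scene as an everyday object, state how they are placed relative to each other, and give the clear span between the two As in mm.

A is a table. B is a beam. A beam spans the tops of two tables. The clear span between the two tables is 220 mm.

Second table starts at x = 1612; first ends at x = 1392; clear span = 1612 − 1392 = 220 mm.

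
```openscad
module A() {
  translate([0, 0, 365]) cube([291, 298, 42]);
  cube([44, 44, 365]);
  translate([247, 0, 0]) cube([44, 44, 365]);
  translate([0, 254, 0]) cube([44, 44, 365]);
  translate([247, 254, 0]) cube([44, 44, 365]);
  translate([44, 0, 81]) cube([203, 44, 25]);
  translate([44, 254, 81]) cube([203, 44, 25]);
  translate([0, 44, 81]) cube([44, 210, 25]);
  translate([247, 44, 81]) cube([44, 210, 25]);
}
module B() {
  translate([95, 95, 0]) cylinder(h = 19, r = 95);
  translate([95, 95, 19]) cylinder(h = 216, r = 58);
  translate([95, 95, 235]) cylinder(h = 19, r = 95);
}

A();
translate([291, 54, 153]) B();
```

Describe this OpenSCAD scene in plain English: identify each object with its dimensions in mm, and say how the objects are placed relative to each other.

A is a four-legged stool. The seat is 291×298 mm, 42 mm thick, top at z = 407 mm. It stands on four square legs, each 44×44 mm in cross-section, from z = 0 to the seat underside, each flush with a corner of the seat. Four stretchers, 44 mm wide and 25 mm tall, connect adjacent legs with their undersides at z = 81 mm, each running between the inner faces of the legs it joins and aligned with the legs' outer faces on the other axis.

B is a spool: two coaxial disc flanges of radius 95 mm and thickness 19 mm, joined by a core cylinder of radius 58 mm and height 216 mm. The lower flange rests on z = 0 and the three cylinders share a vertical axis.

The spool is beside the stool with their tops flush at z = 407.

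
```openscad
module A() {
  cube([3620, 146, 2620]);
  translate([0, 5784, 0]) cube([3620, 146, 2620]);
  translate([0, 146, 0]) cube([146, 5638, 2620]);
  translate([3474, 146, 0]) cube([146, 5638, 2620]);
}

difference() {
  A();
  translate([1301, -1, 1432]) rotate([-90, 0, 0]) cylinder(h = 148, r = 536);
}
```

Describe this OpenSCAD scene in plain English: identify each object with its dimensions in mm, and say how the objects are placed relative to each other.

A is a box-shaped house frame (walls only): outside footprint 3620×5930 mm, wall height 2620 mm, wall thickness 146 mm. The two y-facing walls run the full x-width; the two x-facing walls fit between the inner faces of the y-facing walls.

The house frame has a circular hole of radius 536 mm through its front wall, centred at (x = 1301, z = 1432).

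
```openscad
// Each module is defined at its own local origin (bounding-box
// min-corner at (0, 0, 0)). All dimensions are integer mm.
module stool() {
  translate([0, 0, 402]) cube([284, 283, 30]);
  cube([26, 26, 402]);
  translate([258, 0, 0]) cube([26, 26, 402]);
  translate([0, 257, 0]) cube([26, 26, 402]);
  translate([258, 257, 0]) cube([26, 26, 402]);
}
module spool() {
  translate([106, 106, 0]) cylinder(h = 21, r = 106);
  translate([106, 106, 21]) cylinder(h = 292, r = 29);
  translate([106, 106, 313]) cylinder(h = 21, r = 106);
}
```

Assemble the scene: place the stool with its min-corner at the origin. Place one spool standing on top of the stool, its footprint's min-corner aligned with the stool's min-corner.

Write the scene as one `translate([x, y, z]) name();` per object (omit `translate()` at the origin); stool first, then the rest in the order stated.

stool();
translate([0, 0, 432]) spool();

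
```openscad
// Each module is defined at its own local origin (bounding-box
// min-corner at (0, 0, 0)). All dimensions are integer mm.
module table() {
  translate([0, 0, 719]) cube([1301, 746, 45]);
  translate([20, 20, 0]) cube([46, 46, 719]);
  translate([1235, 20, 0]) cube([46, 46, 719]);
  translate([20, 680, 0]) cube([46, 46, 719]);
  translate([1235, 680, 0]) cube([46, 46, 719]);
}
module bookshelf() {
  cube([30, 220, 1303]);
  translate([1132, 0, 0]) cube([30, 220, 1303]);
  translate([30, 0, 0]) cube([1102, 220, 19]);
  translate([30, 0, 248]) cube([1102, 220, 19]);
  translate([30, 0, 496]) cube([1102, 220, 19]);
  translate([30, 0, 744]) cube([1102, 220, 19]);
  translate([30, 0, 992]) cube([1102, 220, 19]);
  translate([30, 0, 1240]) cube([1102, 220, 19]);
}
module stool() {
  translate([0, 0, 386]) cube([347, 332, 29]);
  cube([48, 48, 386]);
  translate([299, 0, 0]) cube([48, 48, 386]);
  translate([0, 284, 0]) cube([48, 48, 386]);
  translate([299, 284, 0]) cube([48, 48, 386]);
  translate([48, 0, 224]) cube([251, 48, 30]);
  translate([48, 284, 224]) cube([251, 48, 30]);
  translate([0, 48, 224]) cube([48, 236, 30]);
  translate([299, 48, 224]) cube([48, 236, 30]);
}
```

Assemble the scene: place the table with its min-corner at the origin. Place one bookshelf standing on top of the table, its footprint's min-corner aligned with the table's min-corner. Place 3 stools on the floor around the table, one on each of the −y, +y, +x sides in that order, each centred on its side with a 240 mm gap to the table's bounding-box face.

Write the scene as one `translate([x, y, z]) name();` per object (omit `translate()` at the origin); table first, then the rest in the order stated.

table();
translate([0, 0, 764]) bookshelf();
translate([477, -572, 0]) stool();
translate([477, 986, 0]) stool();
translate([1541, 207, 0]) stool();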